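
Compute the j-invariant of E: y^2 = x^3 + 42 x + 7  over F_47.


Delta = -16(4 a^3 + 27 b^2) mod 47 = 39
-1728 * (4 a)^3 = -1728 * (4*42)^3 mod 47 = 31
j = 31 * 39^(-1) mod 47 = 2

j = 2 (mod 47)


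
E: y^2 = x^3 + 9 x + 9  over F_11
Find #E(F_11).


For each x in F_11, count y with y^2 = x^3 + 9 x + 9 mod 11:
  x = 0: RHS = 9, y in [3, 8]  -> 2 point(s)
  x = 5: RHS = 3, y in [5, 6]  -> 2 point(s)
  x = 6: RHS = 4, y in [2, 9]  -> 2 point(s)
  x = 9: RHS = 5, y in [4, 7]  -> 2 point(s)
Affine points: 8. Add the point at infinity: total = 9.

#E(F_11) = 9


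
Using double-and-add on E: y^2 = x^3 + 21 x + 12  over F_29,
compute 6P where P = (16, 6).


k = 6 = 110_2 (binary, LSB first: 011)
Double-and-add from P = (16, 6):
  bit 0 = 0: acc unchanged = O
  bit 1 = 1: acc = O + (19, 7) = (19, 7)
  bit 2 = 1: acc = (19, 7) + (7, 3) = (16, 23)

6P = (16, 23)


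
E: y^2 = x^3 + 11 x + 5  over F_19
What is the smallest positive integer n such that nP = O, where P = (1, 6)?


Compute successive multiples of P until we hit O:
  1P = (1, 6)
  2P = (2, 15)
  3P = (2, 4)
  4P = (1, 13)
  5P = O

ord(P) = 5


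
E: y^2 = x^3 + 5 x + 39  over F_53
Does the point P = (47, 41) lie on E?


Check whether y^2 = x^3 + 5 x + 39 (mod 53) for (x, y) = (47, 41).
LHS: y^2 = 41^2 mod 53 = 38
RHS: x^3 + 5 x + 39 = 47^3 + 5*47 + 39 mod 53 = 5
LHS != RHS

No, not on the curve


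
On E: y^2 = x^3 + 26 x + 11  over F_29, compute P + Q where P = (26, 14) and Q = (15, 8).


P != Q, so use the chord formula.
s = (y2 - y1) / (x2 - x1) = (23) / (18) mod 29 = 19
x3 = s^2 - x1 - x2 mod 29 = 19^2 - 26 - 15 = 1
y3 = s (x1 - x3) - y1 mod 29 = 19 * (26 - 1) - 14 = 26

P + Q = (1, 26)


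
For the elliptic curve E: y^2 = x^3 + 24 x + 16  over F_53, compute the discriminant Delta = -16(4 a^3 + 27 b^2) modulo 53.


4 a^3 + 27 b^2 = 4*24^3 + 27*16^2 = 55296 + 6912 = 62208
Delta = -16 * (62208) = -995328
Delta mod 53 = 12

Delta = 12 (mod 53)


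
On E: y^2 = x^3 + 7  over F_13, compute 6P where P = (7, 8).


k = 6 = 110_2 (binary, LSB first: 011)
Double-and-add from P = (7, 8):
  bit 0 = 0: acc unchanged = O
  bit 1 = 1: acc = O + (8, 8) = (8, 8)
  bit 2 = 1: acc = (8, 8) + (11, 8) = (7, 5)

6P = (7, 5)


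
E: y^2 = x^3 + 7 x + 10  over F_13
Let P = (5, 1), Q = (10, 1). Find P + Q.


P != Q, so use the chord formula.
s = (y2 - y1) / (x2 - x1) = (0) / (5) mod 13 = 0
x3 = s^2 - x1 - x2 mod 13 = 0^2 - 5 - 10 = 11
y3 = s (x1 - x3) - y1 mod 13 = 0 * (5 - 11) - 1 = 12

P + Q = (11, 12)


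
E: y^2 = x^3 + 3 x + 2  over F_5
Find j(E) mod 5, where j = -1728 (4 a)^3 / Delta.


Delta = -16(4 a^3 + 27 b^2) mod 5 = 4
-1728 * (4 a)^3 = -1728 * (4*3)^3 mod 5 = 1
j = 1 * 4^(-1) mod 5 = 4

j = 4 (mod 5)


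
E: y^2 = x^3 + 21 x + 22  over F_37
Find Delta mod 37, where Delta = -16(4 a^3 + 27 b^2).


4 a^3 + 27 b^2 = 4*21^3 + 27*22^2 = 37044 + 13068 = 50112
Delta = -16 * (50112) = -801792
Delta mod 37 = 35

Delta = 35 (mod 37)


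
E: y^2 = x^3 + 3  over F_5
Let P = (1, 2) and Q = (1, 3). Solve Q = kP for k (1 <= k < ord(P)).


Enumerate multiples of P until we hit Q = (1, 3):
  1P = (1, 2)
  2P = (2, 1)
  3P = (3, 0)
  4P = (2, 4)
  5P = (1, 3)
Match found at i = 5.

k = 5


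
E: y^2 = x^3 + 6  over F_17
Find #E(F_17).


For each x in F_17, count y with y^2 = x^3 + 0 x + 6 mod 17:
  x = 3: RHS = 16, y in [4, 13]  -> 2 point(s)
  x = 4: RHS = 2, y in [6, 11]  -> 2 point(s)
  x = 6: RHS = 1, y in [1, 16]  -> 2 point(s)
  x = 7: RHS = 9, y in [3, 14]  -> 2 point(s)
  x = 8: RHS = 8, y in [5, 12]  -> 2 point(s)
  x = 9: RHS = 4, y in [2, 15]  -> 2 point(s)
  x = 12: RHS = 0, y in [0]  -> 1 point(s)
  x = 14: RHS = 13, y in [8, 9]  -> 2 point(s)
  x = 15: RHS = 15, y in [7, 10]  -> 2 point(s)
Affine points: 17. Add the point at infinity: total = 18.

#E(F_17) = 18


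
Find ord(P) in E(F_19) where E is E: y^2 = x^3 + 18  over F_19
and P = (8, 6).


Compute successive multiples of P until we hit O:
  1P = (8, 6)
  2P = (12, 6)
  3P = (18, 13)
  4P = (18, 6)
  5P = (12, 13)
  6P = (8, 13)
  7P = O

ord(P) = 7


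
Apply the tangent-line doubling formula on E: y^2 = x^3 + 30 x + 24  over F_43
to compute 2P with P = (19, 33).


Doubling: s = (3 x1^2 + a) / (2 y1)
s = (3*19^2 + 30) / (2*33) mod 43 = 11
x3 = s^2 - 2 x1 mod 43 = 11^2 - 2*19 = 40
y3 = s (x1 - x3) - y1 mod 43 = 11 * (19 - 40) - 33 = 37

2P = (40, 37)


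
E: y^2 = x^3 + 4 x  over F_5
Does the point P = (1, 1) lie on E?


Check whether y^2 = x^3 + 4 x + 0 (mod 5) for (x, y) = (1, 1).
LHS: y^2 = 1^2 mod 5 = 1
RHS: x^3 + 4 x + 0 = 1^3 + 4*1 + 0 mod 5 = 0
LHS != RHS

No, not on the curve


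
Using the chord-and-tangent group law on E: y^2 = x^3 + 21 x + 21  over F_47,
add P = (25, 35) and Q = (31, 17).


P != Q, so use the chord formula.
s = (y2 - y1) / (x2 - x1) = (29) / (6) mod 47 = 44
x3 = s^2 - x1 - x2 mod 47 = 44^2 - 25 - 31 = 0
y3 = s (x1 - x3) - y1 mod 47 = 44 * (25 - 0) - 35 = 31

P + Q = (0, 31)


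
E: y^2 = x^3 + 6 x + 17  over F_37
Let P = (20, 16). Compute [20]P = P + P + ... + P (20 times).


k = 20 = 10100_2 (binary, LSB first: 00101)
Double-and-add from P = (20, 16):
  bit 0 = 0: acc unchanged = O
  bit 1 = 0: acc unchanged = O
  bit 2 = 1: acc = O + (28, 14) = (28, 14)
  bit 3 = 0: acc unchanged = (28, 14)
  bit 4 = 1: acc = (28, 14) + (27, 17) = (28, 23)

20P = (28, 23)


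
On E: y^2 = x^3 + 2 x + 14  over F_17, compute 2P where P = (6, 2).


Doubling: s = (3 x1^2 + a) / (2 y1)
s = (3*6^2 + 2) / (2*2) mod 17 = 2
x3 = s^2 - 2 x1 mod 17 = 2^2 - 2*6 = 9
y3 = s (x1 - x3) - y1 mod 17 = 2 * (6 - 9) - 2 = 9

2P = (9, 9)


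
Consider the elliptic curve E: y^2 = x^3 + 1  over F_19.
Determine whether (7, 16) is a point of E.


Check whether y^2 = x^3 + 0 x + 1 (mod 19) for (x, y) = (7, 16).
LHS: y^2 = 16^2 mod 19 = 9
RHS: x^3 + 0 x + 1 = 7^3 + 0*7 + 1 mod 19 = 2
LHS != RHS

No, not on the curve


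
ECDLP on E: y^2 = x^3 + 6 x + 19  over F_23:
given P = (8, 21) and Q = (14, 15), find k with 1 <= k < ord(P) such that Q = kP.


Enumerate multiples of P until we hit Q = (14, 15):
  1P = (8, 21)
  2P = (2, 4)
  3P = (14, 8)
  4P = (14, 15)
Match found at i = 4.

k = 4


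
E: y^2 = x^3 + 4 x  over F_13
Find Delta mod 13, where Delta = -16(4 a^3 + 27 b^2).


4 a^3 + 27 b^2 = 4*4^3 + 27*0^2 = 256 + 0 = 256
Delta = -16 * (256) = -4096
Delta mod 13 = 12

Delta = 12 (mod 13)


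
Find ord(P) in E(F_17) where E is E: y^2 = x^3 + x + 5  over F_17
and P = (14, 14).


Compute successive multiples of P until we hit O:
  1P = (14, 14)
  2P = (7, 10)
  3P = (5, 13)
  4P = (2, 10)
  5P = (3, 1)
  6P = (8, 7)
  7P = (11, 15)
  8P = (11, 2)
  ... (continuing to 15P)
  15P = O

ord(P) = 15


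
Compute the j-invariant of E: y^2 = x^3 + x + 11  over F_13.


Delta = -16(4 a^3 + 27 b^2) mod 13 = 2
-1728 * (4 a)^3 = -1728 * (4*1)^3 mod 13 = 12
j = 12 * 2^(-1) mod 13 = 6

j = 6 (mod 13)


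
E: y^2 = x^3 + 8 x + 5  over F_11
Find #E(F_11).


For each x in F_11, count y with y^2 = x^3 + 8 x + 5 mod 11:
  x = 0: RHS = 5, y in [4, 7]  -> 2 point(s)
  x = 1: RHS = 3, y in [5, 6]  -> 2 point(s)
  x = 3: RHS = 1, y in [1, 10]  -> 2 point(s)
  x = 5: RHS = 5, y in [4, 7]  -> 2 point(s)
  x = 6: RHS = 5, y in [4, 7]  -> 2 point(s)
  x = 8: RHS = 9, y in [3, 8]  -> 2 point(s)
  x = 9: RHS = 3, y in [5, 6]  -> 2 point(s)
Affine points: 14. Add the point at infinity: total = 15.

#E(F_11) = 15


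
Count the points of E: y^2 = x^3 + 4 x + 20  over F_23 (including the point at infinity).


For each x in F_23, count y with y^2 = x^3 + 4 x + 20 mod 23:
  x = 1: RHS = 2, y in [5, 18]  -> 2 point(s)
  x = 2: RHS = 13, y in [6, 17]  -> 2 point(s)
  x = 3: RHS = 13, y in [6, 17]  -> 2 point(s)
  x = 4: RHS = 8, y in [10, 13]  -> 2 point(s)
  x = 5: RHS = 4, y in [2, 21]  -> 2 point(s)
  x = 7: RHS = 0, y in [0]  -> 1 point(s)
  x = 8: RHS = 12, y in [9, 14]  -> 2 point(s)
  x = 9: RHS = 3, y in [7, 16]  -> 2 point(s)
  x = 10: RHS = 2, y in [5, 18]  -> 2 point(s)
  x = 12: RHS = 2, y in [5, 18]  -> 2 point(s)
  x = 18: RHS = 13, y in [6, 17]  -> 2 point(s)
  x = 19: RHS = 9, y in [3, 20]  -> 2 point(s)
  x = 20: RHS = 4, y in [2, 21]  -> 2 point(s)
  x = 21: RHS = 4, y in [2, 21]  -> 2 point(s)
Affine points: 27. Add the point at infinity: total = 28.

#E(F_23) = 28


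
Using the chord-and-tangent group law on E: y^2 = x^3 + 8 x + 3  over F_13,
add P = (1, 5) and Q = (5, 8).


P != Q, so use the chord formula.
s = (y2 - y1) / (x2 - x1) = (3) / (4) mod 13 = 4
x3 = s^2 - x1 - x2 mod 13 = 4^2 - 1 - 5 = 10
y3 = s (x1 - x3) - y1 mod 13 = 4 * (1 - 10) - 5 = 11

P + Q = (10, 11)


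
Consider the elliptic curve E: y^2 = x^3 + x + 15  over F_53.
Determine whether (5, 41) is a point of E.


Check whether y^2 = x^3 + 1 x + 15 (mod 53) for (x, y) = (5, 41).
LHS: y^2 = 41^2 mod 53 = 38
RHS: x^3 + 1 x + 15 = 5^3 + 1*5 + 15 mod 53 = 39
LHS != RHS

No, not on the curve


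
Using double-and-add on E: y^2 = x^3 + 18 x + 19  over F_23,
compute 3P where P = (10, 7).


k = 3 = 11_2 (binary, LSB first: 11)
Double-and-add from P = (10, 7):
  bit 0 = 1: acc = O + (10, 7) = (10, 7)
  bit 1 = 1: acc = (10, 7) + (12, 10) = (9, 6)

3P = (9, 6)


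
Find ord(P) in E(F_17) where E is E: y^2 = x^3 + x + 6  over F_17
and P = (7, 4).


Compute successive multiples of P until we hit O:
  1P = (7, 4)
  2P = (1, 5)
  3P = (1, 12)
  4P = (7, 13)
  5P = O

ord(P) = 5


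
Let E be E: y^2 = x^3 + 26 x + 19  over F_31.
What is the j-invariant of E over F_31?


Delta = -16(4 a^3 + 27 b^2) mod 31 = 11
-1728 * (4 a)^3 = -1728 * (4*26)^3 mod 31 = 15
j = 15 * 11^(-1) mod 31 = 7

j = 7 (mod 31)


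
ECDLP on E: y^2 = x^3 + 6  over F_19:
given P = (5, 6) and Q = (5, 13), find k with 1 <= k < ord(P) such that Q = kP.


Enumerate multiples of P until we hit Q = (5, 13):
  1P = (5, 6)
  2P = (16, 6)
  3P = (17, 13)
  4P = (17, 6)
  5P = (16, 13)
  6P = (5, 13)
Match found at i = 6.

k = 6


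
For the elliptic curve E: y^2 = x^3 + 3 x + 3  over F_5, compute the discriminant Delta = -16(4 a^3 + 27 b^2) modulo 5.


4 a^3 + 27 b^2 = 4*3^3 + 27*3^2 = 108 + 243 = 351
Delta = -16 * (351) = -5616
Delta mod 5 = 4

Delta = 4 (mod 5)


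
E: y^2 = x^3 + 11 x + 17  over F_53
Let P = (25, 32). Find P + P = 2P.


Doubling: s = (3 x1^2 + a) / (2 y1)
s = (3*25^2 + 11) / (2*32) mod 53 = 51
x3 = s^2 - 2 x1 mod 53 = 51^2 - 2*25 = 7
y3 = s (x1 - x3) - y1 mod 53 = 51 * (25 - 7) - 32 = 38

2P = (7, 38)


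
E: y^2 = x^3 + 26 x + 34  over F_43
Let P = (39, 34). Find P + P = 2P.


Doubling: s = (3 x1^2 + a) / (2 y1)
s = (3*39^2 + 26) / (2*34) mod 43 = 15
x3 = s^2 - 2 x1 mod 43 = 15^2 - 2*39 = 18
y3 = s (x1 - x3) - y1 mod 43 = 15 * (39 - 18) - 34 = 23

2P = (18, 23)


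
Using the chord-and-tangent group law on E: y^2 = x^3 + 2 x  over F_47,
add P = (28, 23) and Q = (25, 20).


P != Q, so use the chord formula.
s = (y2 - y1) / (x2 - x1) = (44) / (44) mod 47 = 1
x3 = s^2 - x1 - x2 mod 47 = 1^2 - 28 - 25 = 42
y3 = s (x1 - x3) - y1 mod 47 = 1 * (28 - 42) - 23 = 10

P + Q = (42, 10)


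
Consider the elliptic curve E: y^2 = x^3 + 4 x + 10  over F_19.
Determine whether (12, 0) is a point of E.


Check whether y^2 = x^3 + 4 x + 10 (mod 19) for (x, y) = (12, 0).
LHS: y^2 = 0^2 mod 19 = 0
RHS: x^3 + 4 x + 10 = 12^3 + 4*12 + 10 mod 19 = 0
LHS = RHS

Yes, on the curve


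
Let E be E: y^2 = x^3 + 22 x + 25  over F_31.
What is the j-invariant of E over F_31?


Delta = -16(4 a^3 + 27 b^2) mod 31 = 11
-1728 * (4 a)^3 = -1728 * (4*22)^3 mod 31 = 23
j = 23 * 11^(-1) mod 31 = 19

j = 19 (mod 31)


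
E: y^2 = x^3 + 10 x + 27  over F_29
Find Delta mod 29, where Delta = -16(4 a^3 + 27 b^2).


4 a^3 + 27 b^2 = 4*10^3 + 27*27^2 = 4000 + 19683 = 23683
Delta = -16 * (23683) = -378928
Delta mod 29 = 15

Delta = 15 (mod 29)


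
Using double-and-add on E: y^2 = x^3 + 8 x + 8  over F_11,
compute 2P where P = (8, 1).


k = 2 = 10_2 (binary, LSB first: 01)
Double-and-add from P = (8, 1):
  bit 0 = 0: acc unchanged = O
  bit 1 = 1: acc = O + (7, 0) = (7, 0)

2P = (7, 0)


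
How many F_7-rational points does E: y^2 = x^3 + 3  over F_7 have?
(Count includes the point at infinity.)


For each x in F_7, count y with y^2 = x^3 + 0 x + 3 mod 7:
  x = 1: RHS = 4, y in [2, 5]  -> 2 point(s)
  x = 2: RHS = 4, y in [2, 5]  -> 2 point(s)
  x = 3: RHS = 2, y in [3, 4]  -> 2 point(s)
  x = 4: RHS = 4, y in [2, 5]  -> 2 point(s)
  x = 5: RHS = 2, y in [3, 4]  -> 2 point(s)
  x = 6: RHS = 2, y in [3, 4]  -> 2 point(s)
Affine points: 12. Add the point at infinity: total = 13.

#E(F_7) = 13


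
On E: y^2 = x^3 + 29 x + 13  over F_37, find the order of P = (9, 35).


Compute successive multiples of P until we hit O:
  1P = (9, 35)
  2P = (18, 22)
  3P = (13, 16)
  4P = (26, 18)
  5P = (3, 33)
  6P = (21, 35)
  7P = (7, 2)
  8P = (25, 34)
  ... (continuing to 31P)
  31P = O

ord(P) = 31


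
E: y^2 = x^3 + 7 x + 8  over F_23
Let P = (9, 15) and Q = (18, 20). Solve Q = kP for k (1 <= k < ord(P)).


Enumerate multiples of P until we hit Q = (18, 20):
  1P = (9, 15)
  2P = (8, 1)
  3P = (18, 20)
Match found at i = 3.

k = 3


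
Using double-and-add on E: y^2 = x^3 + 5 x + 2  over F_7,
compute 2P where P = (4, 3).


k = 2 = 10_2 (binary, LSB first: 01)
Double-and-add from P = (4, 3):
  bit 0 = 0: acc unchanged = O
  bit 1 = 1: acc = O + (1, 6) = (1, 6)

2P = (1, 6)


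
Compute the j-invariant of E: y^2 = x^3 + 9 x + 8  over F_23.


Delta = -16(4 a^3 + 27 b^2) mod 23 = 9
-1728 * (4 a)^3 = -1728 * (4*9)^3 mod 23 = 10
j = 10 * 9^(-1) mod 23 = 19

j = 19 (mod 23)


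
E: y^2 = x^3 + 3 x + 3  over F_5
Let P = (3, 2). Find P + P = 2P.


Doubling: s = (3 x1^2 + a) / (2 y1)
s = (3*3^2 + 3) / (2*2) mod 5 = 0
x3 = s^2 - 2 x1 mod 5 = 0^2 - 2*3 = 4
y3 = s (x1 - x3) - y1 mod 5 = 0 * (3 - 4) - 2 = 3

2P = (4, 3)


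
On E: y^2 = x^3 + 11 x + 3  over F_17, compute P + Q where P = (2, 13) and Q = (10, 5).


P != Q, so use the chord formula.
s = (y2 - y1) / (x2 - x1) = (9) / (8) mod 17 = 16
x3 = s^2 - x1 - x2 mod 17 = 16^2 - 2 - 10 = 6
y3 = s (x1 - x3) - y1 mod 17 = 16 * (2 - 6) - 13 = 8

P + Q = (6, 8)


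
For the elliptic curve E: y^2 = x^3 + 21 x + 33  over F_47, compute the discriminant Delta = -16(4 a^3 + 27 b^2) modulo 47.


4 a^3 + 27 b^2 = 4*21^3 + 27*33^2 = 37044 + 29403 = 66447
Delta = -16 * (66447) = -1063152
Delta mod 47 = 35

Delta = 35 (mod 47)


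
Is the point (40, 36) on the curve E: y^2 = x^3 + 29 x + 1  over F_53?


Check whether y^2 = x^3 + 29 x + 1 (mod 53) for (x, y) = (40, 36).
LHS: y^2 = 36^2 mod 53 = 24
RHS: x^3 + 29 x + 1 = 40^3 + 29*40 + 1 mod 53 = 24
LHS = RHS

Yes, on the curve


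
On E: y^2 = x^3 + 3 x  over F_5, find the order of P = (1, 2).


Compute successive multiples of P until we hit O:
  1P = (1, 2)
  2P = (4, 1)
  3P = (4, 4)
  4P = (1, 3)
  5P = O

ord(P) = 5


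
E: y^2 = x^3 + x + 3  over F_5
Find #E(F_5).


For each x in F_5, count y with y^2 = x^3 + 1 x + 3 mod 5:
  x = 1: RHS = 0, y in [0]  -> 1 point(s)
  x = 4: RHS = 1, y in [1, 4]  -> 2 point(s)
Affine points: 3. Add the point at infinity: total = 4.

#E(F_5) = 4


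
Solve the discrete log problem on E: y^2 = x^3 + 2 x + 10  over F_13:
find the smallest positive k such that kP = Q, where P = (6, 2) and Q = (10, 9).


Enumerate multiples of P until we hit Q = (10, 9):
  1P = (6, 2)
  2P = (0, 7)
  3P = (3, 2)
  4P = (4, 11)
  5P = (7, 9)
  6P = (10, 9)
Match found at i = 6.

k = 6


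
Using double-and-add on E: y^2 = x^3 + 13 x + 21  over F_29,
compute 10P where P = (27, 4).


k = 10 = 1010_2 (binary, LSB first: 0101)
Double-and-add from P = (27, 4):
  bit 0 = 0: acc unchanged = O
  bit 1 = 1: acc = O + (26, 10) = (26, 10)
  bit 2 = 0: acc unchanged = (26, 10)
  bit 3 = 1: acc = (26, 10) + (8, 12) = (19, 15)

10P = (19, 15)


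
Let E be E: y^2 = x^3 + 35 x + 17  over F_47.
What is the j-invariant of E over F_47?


Delta = -16(4 a^3 + 27 b^2) mod 47 = 32
-1728 * (4 a)^3 = -1728 * (4*35)^3 mod 47 = 36
j = 36 * 32^(-1) mod 47 = 7

j = 7 (mod 47)


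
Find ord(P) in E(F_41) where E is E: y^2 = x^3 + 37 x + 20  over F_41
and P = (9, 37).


Compute successive multiples of P until we hit O:
  1P = (9, 37)
  2P = (18, 32)
  3P = (30, 2)
  4P = (23, 0)
  5P = (30, 39)
  6P = (18, 9)
  7P = (9, 4)
  8P = O

ord(P) = 8


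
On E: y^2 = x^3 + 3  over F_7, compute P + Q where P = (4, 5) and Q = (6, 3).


P != Q, so use the chord formula.
s = (y2 - y1) / (x2 - x1) = (5) / (2) mod 7 = 6
x3 = s^2 - x1 - x2 mod 7 = 6^2 - 4 - 6 = 5
y3 = s (x1 - x3) - y1 mod 7 = 6 * (4 - 5) - 5 = 3

P + Q = (5, 3)


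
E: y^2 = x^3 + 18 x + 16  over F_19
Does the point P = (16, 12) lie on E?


Check whether y^2 = x^3 + 18 x + 16 (mod 19) for (x, y) = (16, 12).
LHS: y^2 = 12^2 mod 19 = 11
RHS: x^3 + 18 x + 16 = 16^3 + 18*16 + 16 mod 19 = 11
LHS = RHS

Yes, on the curve


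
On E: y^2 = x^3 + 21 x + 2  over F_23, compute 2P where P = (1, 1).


Doubling: s = (3 x1^2 + a) / (2 y1)
s = (3*1^2 + 21) / (2*1) mod 23 = 12
x3 = s^2 - 2 x1 mod 23 = 12^2 - 2*1 = 4
y3 = s (x1 - x3) - y1 mod 23 = 12 * (1 - 4) - 1 = 9

2P = (4, 9)


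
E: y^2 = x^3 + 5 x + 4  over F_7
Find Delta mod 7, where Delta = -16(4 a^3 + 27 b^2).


4 a^3 + 27 b^2 = 4*5^3 + 27*4^2 = 500 + 432 = 932
Delta = -16 * (932) = -14912
Delta mod 7 = 5

Delta = 5 (mod 7)


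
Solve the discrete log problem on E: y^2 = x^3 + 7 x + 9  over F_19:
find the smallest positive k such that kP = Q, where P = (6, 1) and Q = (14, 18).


Enumerate multiples of P until we hit Q = (14, 18):
  1P = (6, 1)
  2P = (12, 15)
  3P = (17, 5)
  4P = (1, 6)
  5P = (13, 6)
  6P = (4, 14)
  7P = (18, 1)
  8P = (14, 18)
Match found at i = 8.

k = 8


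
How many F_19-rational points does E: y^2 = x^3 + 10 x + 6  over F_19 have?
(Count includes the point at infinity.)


For each x in F_19, count y with y^2 = x^3 + 10 x + 6 mod 19:
  x = 0: RHS = 6, y in [5, 14]  -> 2 point(s)
  x = 1: RHS = 17, y in [6, 13]  -> 2 point(s)
  x = 3: RHS = 6, y in [5, 14]  -> 2 point(s)
  x = 6: RHS = 16, y in [4, 15]  -> 2 point(s)
  x = 7: RHS = 1, y in [1, 18]  -> 2 point(s)
  x = 8: RHS = 9, y in [3, 16]  -> 2 point(s)
  x = 10: RHS = 4, y in [2, 17]  -> 2 point(s)
  x = 12: RHS = 11, y in [7, 12]  -> 2 point(s)
  x = 15: RHS = 16, y in [4, 15]  -> 2 point(s)
  x = 16: RHS = 6, y in [5, 14]  -> 2 point(s)
  x = 17: RHS = 16, y in [4, 15]  -> 2 point(s)
Affine points: 22. Add the point at infinity: total = 23.

#E(F_19) = 23


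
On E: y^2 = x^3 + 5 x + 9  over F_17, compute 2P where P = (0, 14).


Doubling: s = (3 x1^2 + a) / (2 y1)
s = (3*0^2 + 5) / (2*14) mod 17 = 2
x3 = s^2 - 2 x1 mod 17 = 2^2 - 2*0 = 4
y3 = s (x1 - x3) - y1 mod 17 = 2 * (0 - 4) - 14 = 12

2P = (4, 12)


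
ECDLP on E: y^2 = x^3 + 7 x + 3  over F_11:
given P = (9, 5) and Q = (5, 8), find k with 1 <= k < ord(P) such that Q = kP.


Enumerate multiples of P until we hit Q = (5, 8):
  1P = (9, 5)
  2P = (2, 5)
  3P = (0, 6)
  4P = (5, 8)
Match found at i = 4.

k = 4


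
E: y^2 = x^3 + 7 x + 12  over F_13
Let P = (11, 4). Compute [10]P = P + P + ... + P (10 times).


k = 10 = 1010_2 (binary, LSB first: 0101)
Double-and-add from P = (11, 4):
  bit 0 = 0: acc unchanged = O
  bit 1 = 1: acc = O + (7, 12) = (7, 12)
  bit 2 = 0: acc unchanged = (7, 12)
  bit 3 = 1: acc = (7, 12) + (4, 0) = (5, 9)

10P = (5, 9)


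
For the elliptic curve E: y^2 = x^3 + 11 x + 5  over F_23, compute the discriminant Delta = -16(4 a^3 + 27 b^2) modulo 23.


4 a^3 + 27 b^2 = 4*11^3 + 27*5^2 = 5324 + 675 = 5999
Delta = -16 * (5999) = -95984
Delta mod 23 = 18

Delta = 18 (mod 23)


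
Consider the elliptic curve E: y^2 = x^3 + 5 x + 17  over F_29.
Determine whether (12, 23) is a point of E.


Check whether y^2 = x^3 + 5 x + 17 (mod 29) for (x, y) = (12, 23).
LHS: y^2 = 23^2 mod 29 = 7
RHS: x^3 + 5 x + 17 = 12^3 + 5*12 + 17 mod 29 = 7
LHS = RHS

Yes, on the curve


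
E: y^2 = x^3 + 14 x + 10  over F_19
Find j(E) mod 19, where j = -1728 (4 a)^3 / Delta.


Delta = -16(4 a^3 + 27 b^2) mod 19 = 7
-1728 * (4 a)^3 = -1728 * (4*14)^3 mod 19 = 18
j = 18 * 7^(-1) mod 19 = 8

j = 8 (mod 19)


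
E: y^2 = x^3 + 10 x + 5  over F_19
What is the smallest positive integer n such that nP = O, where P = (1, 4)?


Compute successive multiples of P until we hit O:
  1P = (1, 4)
  2P = (14, 1)
  3P = (9, 11)
  4P = (16, 9)
  5P = (0, 9)
  6P = (5, 16)
  7P = (3, 9)
  8P = (7, 0)
  ... (continuing to 16P)
  16P = O

ord(P) = 16


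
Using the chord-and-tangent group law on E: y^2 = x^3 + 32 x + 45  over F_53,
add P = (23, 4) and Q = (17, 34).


P != Q, so use the chord formula.
s = (y2 - y1) / (x2 - x1) = (30) / (47) mod 53 = 48
x3 = s^2 - x1 - x2 mod 53 = 48^2 - 23 - 17 = 38
y3 = s (x1 - x3) - y1 mod 53 = 48 * (23 - 38) - 4 = 18

P + Q = (38, 18)


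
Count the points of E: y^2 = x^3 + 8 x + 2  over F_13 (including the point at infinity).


For each x in F_13, count y with y^2 = x^3 + 8 x + 2 mod 13:
  x = 2: RHS = 0, y in [0]  -> 1 point(s)
  x = 3: RHS = 1, y in [1, 12]  -> 2 point(s)
  x = 9: RHS = 10, y in [6, 7]  -> 2 point(s)
  x = 10: RHS = 3, y in [4, 9]  -> 2 point(s)
  x = 11: RHS = 4, y in [2, 11]  -> 2 point(s)
Affine points: 9. Add the point at infinity: total = 10.

#E(F_13) = 10


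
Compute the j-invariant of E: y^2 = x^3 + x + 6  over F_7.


Delta = -16(4 a^3 + 27 b^2) mod 7 = 1
-1728 * (4 a)^3 = -1728 * (4*1)^3 mod 7 = 1
j = 1 * 1^(-1) mod 7 = 1

j = 1 (mod 7)


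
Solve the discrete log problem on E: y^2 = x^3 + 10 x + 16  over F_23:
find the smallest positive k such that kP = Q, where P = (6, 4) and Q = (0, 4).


Enumerate multiples of P until we hit Q = (0, 4):
  1P = (6, 4)
  2P = (0, 4)
Match found at i = 2.

k = 2


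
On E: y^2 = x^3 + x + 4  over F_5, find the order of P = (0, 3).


Compute successive multiples of P until we hit O:
  1P = (0, 3)
  2P = (1, 1)
  3P = (3, 3)
  4P = (2, 2)
  5P = (2, 3)
  6P = (3, 2)
  7P = (1, 4)
  8P = (0, 2)
  ... (continuing to 9P)
  9P = O

ord(P) = 9


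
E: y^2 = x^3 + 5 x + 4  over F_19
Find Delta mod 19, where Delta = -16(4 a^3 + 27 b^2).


4 a^3 + 27 b^2 = 4*5^3 + 27*4^2 = 500 + 432 = 932
Delta = -16 * (932) = -14912
Delta mod 19 = 3

Delta = 3 (mod 19)


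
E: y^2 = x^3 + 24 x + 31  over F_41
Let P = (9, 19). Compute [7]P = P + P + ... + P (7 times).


k = 7 = 111_2 (binary, LSB first: 111)
Double-and-add from P = (9, 19):
  bit 0 = 1: acc = O + (9, 19) = (9, 19)
  bit 1 = 1: acc = (9, 19) + (31, 12) = (0, 21)
  bit 2 = 1: acc = (0, 21) + (28, 8) = (14, 6)

7P = (14, 6)


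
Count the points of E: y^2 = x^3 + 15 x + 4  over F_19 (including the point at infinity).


For each x in F_19, count y with y^2 = x^3 + 15 x + 4 mod 19:
  x = 0: RHS = 4, y in [2, 17]  -> 2 point(s)
  x = 1: RHS = 1, y in [1, 18]  -> 2 point(s)
  x = 2: RHS = 4, y in [2, 17]  -> 2 point(s)
  x = 3: RHS = 0, y in [0]  -> 1 point(s)
  x = 6: RHS = 6, y in [5, 14]  -> 2 point(s)
  x = 8: RHS = 9, y in [3, 16]  -> 2 point(s)
  x = 17: RHS = 4, y in [2, 17]  -> 2 point(s)
  x = 18: RHS = 7, y in [8, 11]  -> 2 point(s)
Affine points: 15. Add the point at infinity: total = 16.

#E(F_19) = 16


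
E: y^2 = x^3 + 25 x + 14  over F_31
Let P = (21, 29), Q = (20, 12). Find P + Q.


P != Q, so use the chord formula.
s = (y2 - y1) / (x2 - x1) = (14) / (30) mod 31 = 17
x3 = s^2 - x1 - x2 mod 31 = 17^2 - 21 - 20 = 0
y3 = s (x1 - x3) - y1 mod 31 = 17 * (21 - 0) - 29 = 18

P + Q = (0, 18)


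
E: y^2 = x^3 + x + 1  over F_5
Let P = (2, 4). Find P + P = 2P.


Doubling: s = (3 x1^2 + a) / (2 y1)
s = (3*2^2 + 1) / (2*4) mod 5 = 1
x3 = s^2 - 2 x1 mod 5 = 1^2 - 2*2 = 2
y3 = s (x1 - x3) - y1 mod 5 = 1 * (2 - 2) - 4 = 1

2P = (2, 1)


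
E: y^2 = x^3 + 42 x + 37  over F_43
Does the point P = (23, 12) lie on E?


Check whether y^2 = x^3 + 42 x + 37 (mod 43) for (x, y) = (23, 12).
LHS: y^2 = 12^2 mod 43 = 15
RHS: x^3 + 42 x + 37 = 23^3 + 42*23 + 37 mod 43 = 12
LHS != RHS

No, not on the curve


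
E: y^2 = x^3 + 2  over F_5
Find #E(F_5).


For each x in F_5, count y with y^2 = x^3 + 0 x + 2 mod 5:
  x = 2: RHS = 0, y in [0]  -> 1 point(s)
  x = 3: RHS = 4, y in [2, 3]  -> 2 point(s)
  x = 4: RHS = 1, y in [1, 4]  -> 2 point(s)
Affine points: 5. Add the point at infinity: total = 6.

#E(F_5) = 6


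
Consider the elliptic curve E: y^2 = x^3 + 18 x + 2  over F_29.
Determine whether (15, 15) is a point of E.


Check whether y^2 = x^3 + 18 x + 2 (mod 29) for (x, y) = (15, 15).
LHS: y^2 = 15^2 mod 29 = 22
RHS: x^3 + 18 x + 2 = 15^3 + 18*15 + 2 mod 29 = 22
LHS = RHS

Yes, on the curve


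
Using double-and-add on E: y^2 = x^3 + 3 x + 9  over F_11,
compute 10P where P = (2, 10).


k = 10 = 1010_2 (binary, LSB first: 0101)
Double-and-add from P = (2, 10):
  bit 0 = 0: acc unchanged = O
  bit 1 = 1: acc = O + (0, 8) = (0, 8)
  bit 2 = 0: acc unchanged = (0, 8)
  bit 3 = 1: acc = (0, 8) + (10, 7) = (2, 1)

10P = (2, 1)


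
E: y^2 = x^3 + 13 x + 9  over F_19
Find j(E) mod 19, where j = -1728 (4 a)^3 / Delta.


Delta = -16(4 a^3 + 27 b^2) mod 19 = 17
-1728 * (4 a)^3 = -1728 * (4*13)^3 mod 19 = 8
j = 8 * 17^(-1) mod 19 = 15

j = 15 (mod 19)


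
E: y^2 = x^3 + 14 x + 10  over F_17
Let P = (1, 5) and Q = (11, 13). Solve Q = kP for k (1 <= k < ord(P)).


Enumerate multiples of P until we hit Q = (11, 13):
  1P = (1, 5)
  2P = (15, 12)
  3P = (14, 14)
  4P = (6, 2)
  5P = (9, 10)
  6P = (5, 1)
  7P = (12, 6)
  8P = (13, 14)
  9P = (11, 13)
Match found at i = 9.

k = 9


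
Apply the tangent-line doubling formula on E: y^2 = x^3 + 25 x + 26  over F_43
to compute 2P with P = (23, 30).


Doubling: s = (3 x1^2 + a) / (2 y1)
s = (3*23^2 + 25) / (2*30) mod 43 = 24
x3 = s^2 - 2 x1 mod 43 = 24^2 - 2*23 = 14
y3 = s (x1 - x3) - y1 mod 43 = 24 * (23 - 14) - 30 = 14

2P = (14, 14)


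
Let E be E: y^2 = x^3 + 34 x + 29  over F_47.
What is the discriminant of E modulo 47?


4 a^3 + 27 b^2 = 4*34^3 + 27*29^2 = 157216 + 22707 = 179923
Delta = -16 * (179923) = -2878768
Delta mod 47 = 29

Delta = 29 (mod 47)


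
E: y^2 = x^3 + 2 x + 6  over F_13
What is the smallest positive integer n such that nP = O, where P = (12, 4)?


Compute successive multiples of P until we hit O:
  1P = (12, 4)
  2P = (3, 0)
  3P = (12, 9)
  4P = O

ord(P) = 4


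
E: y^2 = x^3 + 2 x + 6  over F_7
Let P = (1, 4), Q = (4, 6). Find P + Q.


P != Q, so use the chord formula.
s = (y2 - y1) / (x2 - x1) = (2) / (3) mod 7 = 3
x3 = s^2 - x1 - x2 mod 7 = 3^2 - 1 - 4 = 4
y3 = s (x1 - x3) - y1 mod 7 = 3 * (1 - 4) - 4 = 1

P + Q = (4, 1)


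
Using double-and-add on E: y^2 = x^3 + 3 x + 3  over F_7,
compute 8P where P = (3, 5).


k = 8 = 1000_2 (binary, LSB first: 0001)
Double-and-add from P = (3, 5):
  bit 0 = 0: acc unchanged = O
  bit 1 = 0: acc unchanged = O
  bit 2 = 0: acc unchanged = O
  bit 3 = 1: acc = O + (3, 2) = (3, 2)

8P = (3, 2)


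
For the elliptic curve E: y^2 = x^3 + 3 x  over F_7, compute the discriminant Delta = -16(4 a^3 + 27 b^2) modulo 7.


4 a^3 + 27 b^2 = 4*3^3 + 27*0^2 = 108 + 0 = 108
Delta = -16 * (108) = -1728
Delta mod 7 = 1

Delta = 1 (mod 7)


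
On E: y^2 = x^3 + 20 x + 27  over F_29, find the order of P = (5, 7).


Compute successive multiples of P until we hit O:
  1P = (5, 7)
  2P = (14, 21)
  3P = (16, 21)
  4P = (24, 11)
  5P = (28, 8)
  6P = (21, 15)
  7P = (25, 12)
  8P = (19, 4)
  ... (continuing to 23P)
  23P = O

ord(P) = 23


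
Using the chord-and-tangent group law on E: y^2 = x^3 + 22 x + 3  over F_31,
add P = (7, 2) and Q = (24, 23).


P != Q, so use the chord formula.
s = (y2 - y1) / (x2 - x1) = (21) / (17) mod 31 = 14
x3 = s^2 - x1 - x2 mod 31 = 14^2 - 7 - 24 = 10
y3 = s (x1 - x3) - y1 mod 31 = 14 * (7 - 10) - 2 = 18

P + Q = (10, 18)


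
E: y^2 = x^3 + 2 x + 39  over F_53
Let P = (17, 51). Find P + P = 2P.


Doubling: s = (3 x1^2 + a) / (2 y1)
s = (3*17^2 + 2) / (2*51) mod 53 = 8
x3 = s^2 - 2 x1 mod 53 = 8^2 - 2*17 = 30
y3 = s (x1 - x3) - y1 mod 53 = 8 * (17 - 30) - 51 = 4

2P = (30, 4)


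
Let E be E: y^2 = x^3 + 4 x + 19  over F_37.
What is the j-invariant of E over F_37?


Delta = -16(4 a^3 + 27 b^2) mod 37 = 14
-1728 * (4 a)^3 = -1728 * (4*4)^3 mod 37 = 27
j = 27 * 14^(-1) mod 37 = 31

j = 31 (mod 37)


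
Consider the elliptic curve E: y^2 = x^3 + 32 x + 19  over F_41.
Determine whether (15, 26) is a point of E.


Check whether y^2 = x^3 + 32 x + 19 (mod 41) for (x, y) = (15, 26).
LHS: y^2 = 26^2 mod 41 = 20
RHS: x^3 + 32 x + 19 = 15^3 + 32*15 + 19 mod 41 = 20
LHS = RHS

Yes, on the curve


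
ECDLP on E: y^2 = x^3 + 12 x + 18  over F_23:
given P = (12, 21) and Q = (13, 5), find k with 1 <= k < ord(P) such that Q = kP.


Enumerate multiples of P until we hit Q = (13, 5):
  1P = (12, 21)
  2P = (15, 13)
  3P = (21, 3)
  4P = (17, 12)
  5P = (0, 8)
  6P = (20, 1)
  7P = (3, 14)
  8P = (14, 3)
  9P = (9, 21)
  10P = (2, 2)
  11P = (11, 20)
  12P = (1, 13)
  13P = (13, 18)
  14P = (7, 10)
  15P = (7, 13)
  16P = (13, 5)
Match found at i = 16.

k = 16


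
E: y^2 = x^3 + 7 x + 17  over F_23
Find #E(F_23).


For each x in F_23, count y with y^2 = x^3 + 7 x + 17 mod 23:
  x = 1: RHS = 2, y in [5, 18]  -> 2 point(s)
  x = 2: RHS = 16, y in [4, 19]  -> 2 point(s)
  x = 5: RHS = 16, y in [4, 19]  -> 2 point(s)
  x = 7: RHS = 18, y in [8, 15]  -> 2 point(s)
  x = 9: RHS = 4, y in [2, 21]  -> 2 point(s)
  x = 10: RHS = 6, y in [11, 12]  -> 2 point(s)
  x = 12: RHS = 12, y in [9, 14]  -> 2 point(s)
  x = 15: RHS = 1, y in [1, 22]  -> 2 point(s)
  x = 16: RHS = 16, y in [4, 19]  -> 2 point(s)
  x = 17: RHS = 12, y in [9, 14]  -> 2 point(s)
  x = 18: RHS = 18, y in [8, 15]  -> 2 point(s)
  x = 21: RHS = 18, y in [8, 15]  -> 2 point(s)
  x = 22: RHS = 9, y in [3, 20]  -> 2 point(s)
Affine points: 26. Add the point at infinity: total = 27.

#E(F_23) = 27


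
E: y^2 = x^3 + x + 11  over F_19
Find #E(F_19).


For each x in F_19, count y with y^2 = x^3 + 1 x + 11 mod 19:
  x = 0: RHS = 11, y in [7, 12]  -> 2 point(s)
  x = 6: RHS = 5, y in [9, 10]  -> 2 point(s)
  x = 7: RHS = 0, y in [0]  -> 1 point(s)
  x = 11: RHS = 4, y in [2, 17]  -> 2 point(s)
  x = 13: RHS = 17, y in [6, 13]  -> 2 point(s)
  x = 15: RHS = 0, y in [0]  -> 1 point(s)
  x = 16: RHS = 0, y in [0]  -> 1 point(s)
  x = 17: RHS = 1, y in [1, 18]  -> 2 point(s)
  x = 18: RHS = 9, y in [3, 16]  -> 2 point(s)
Affine points: 15. Add the point at infinity: total = 16.

#E(F_19) = 16


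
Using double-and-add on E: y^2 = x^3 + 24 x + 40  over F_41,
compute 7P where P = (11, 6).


k = 7 = 111_2 (binary, LSB first: 111)
Double-and-add from P = (11, 6):
  bit 0 = 1: acc = O + (11, 6) = (11, 6)
  bit 1 = 1: acc = (11, 6) + (11, 35) = O
  bit 2 = 1: acc = O + (11, 6) = (11, 6)

7P = (11, 6)


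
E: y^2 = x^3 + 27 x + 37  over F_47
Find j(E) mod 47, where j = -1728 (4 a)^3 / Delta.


Delta = -16(4 a^3 + 27 b^2) mod 47 = 22
-1728 * (4 a)^3 = -1728 * (4*27)^3 mod 47 = 10
j = 10 * 22^(-1) mod 47 = 9

j = 9 (mod 47)


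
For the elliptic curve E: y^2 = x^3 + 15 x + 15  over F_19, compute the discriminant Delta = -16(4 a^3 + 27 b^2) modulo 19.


4 a^3 + 27 b^2 = 4*15^3 + 27*15^2 = 13500 + 6075 = 19575
Delta = -16 * (19575) = -313200
Delta mod 19 = 15

Delta = 15 (mod 19)


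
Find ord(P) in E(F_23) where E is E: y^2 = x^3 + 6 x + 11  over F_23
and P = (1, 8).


Compute successive multiples of P until we hit O:
  1P = (1, 8)
  2P = (2, 13)
  3P = (22, 2)
  4P = (9, 14)
  5P = (15, 16)
  6P = (20, 14)
  7P = (10, 17)
  8P = (13, 3)
  ... (continuing to 19P)
  19P = O

ord(P) = 19


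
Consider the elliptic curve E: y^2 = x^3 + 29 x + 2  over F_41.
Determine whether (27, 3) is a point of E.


Check whether y^2 = x^3 + 29 x + 2 (mod 41) for (x, y) = (27, 3).
LHS: y^2 = 3^2 mod 41 = 9
RHS: x^3 + 29 x + 2 = 27^3 + 29*27 + 2 mod 41 = 9
LHS = RHS

Yes, on the curve


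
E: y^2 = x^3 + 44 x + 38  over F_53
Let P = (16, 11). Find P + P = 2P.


Doubling: s = (3 x1^2 + a) / (2 y1)
s = (3*16^2 + 44) / (2*11) mod 53 = 8
x3 = s^2 - 2 x1 mod 53 = 8^2 - 2*16 = 32
y3 = s (x1 - x3) - y1 mod 53 = 8 * (16 - 32) - 11 = 20

2P = (32, 20)


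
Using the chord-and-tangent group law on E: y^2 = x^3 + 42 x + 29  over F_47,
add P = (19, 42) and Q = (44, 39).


P != Q, so use the chord formula.
s = (y2 - y1) / (x2 - x1) = (44) / (25) mod 47 = 45
x3 = s^2 - x1 - x2 mod 47 = 45^2 - 19 - 44 = 35
y3 = s (x1 - x3) - y1 mod 47 = 45 * (19 - 35) - 42 = 37

P + Q = (35, 37)


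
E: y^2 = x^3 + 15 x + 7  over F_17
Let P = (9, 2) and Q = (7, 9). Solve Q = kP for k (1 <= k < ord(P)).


Enumerate multiples of P until we hit Q = (7, 9):
  1P = (9, 2)
  2P = (7, 8)
  3P = (10, 1)
  4P = (16, 5)
  5P = (13, 6)
  6P = (13, 11)
  7P = (16, 12)
  8P = (10, 16)
  9P = (7, 9)
Match found at i = 9.

k = 9


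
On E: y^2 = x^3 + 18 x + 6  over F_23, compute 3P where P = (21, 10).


k = 3 = 11_2 (binary, LSB first: 11)
Double-and-add from P = (21, 10):
  bit 0 = 1: acc = O + (21, 10) = (21, 10)
  bit 1 = 1: acc = (21, 10) + (12, 15) = (17, 21)

3P = (17, 21)


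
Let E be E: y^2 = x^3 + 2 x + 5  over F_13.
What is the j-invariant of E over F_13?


Delta = -16(4 a^3 + 27 b^2) mod 13 = 11
-1728 * (4 a)^3 = -1728 * (4*2)^3 mod 13 = 5
j = 5 * 11^(-1) mod 13 = 4

j = 4 (mod 13)


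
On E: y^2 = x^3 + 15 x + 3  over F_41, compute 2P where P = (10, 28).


Doubling: s = (3 x1^2 + a) / (2 y1)
s = (3*10^2 + 15) / (2*28) mod 41 = 21
x3 = s^2 - 2 x1 mod 41 = 21^2 - 2*10 = 11
y3 = s (x1 - x3) - y1 mod 41 = 21 * (10 - 11) - 28 = 33

2P = (11, 33)


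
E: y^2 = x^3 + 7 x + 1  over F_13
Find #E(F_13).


For each x in F_13, count y with y^2 = x^3 + 7 x + 1 mod 13:
  x = 0: RHS = 1, y in [1, 12]  -> 2 point(s)
  x = 1: RHS = 9, y in [3, 10]  -> 2 point(s)
  x = 2: RHS = 10, y in [6, 7]  -> 2 point(s)
  x = 3: RHS = 10, y in [6, 7]  -> 2 point(s)
  x = 6: RHS = 12, y in [5, 8]  -> 2 point(s)
  x = 7: RHS = 3, y in [4, 9]  -> 2 point(s)
  x = 8: RHS = 10, y in [6, 7]  -> 2 point(s)
  x = 9: RHS = 0, y in [0]  -> 1 point(s)
Affine points: 15. Add the point at infinity: total = 16.

#E(F_13) = 16


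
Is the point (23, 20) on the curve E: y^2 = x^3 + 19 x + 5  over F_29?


Check whether y^2 = x^3 + 19 x + 5 (mod 29) for (x, y) = (23, 20).
LHS: y^2 = 20^2 mod 29 = 23
RHS: x^3 + 19 x + 5 = 23^3 + 19*23 + 5 mod 29 = 23
LHS = RHS

Yes, on the curve


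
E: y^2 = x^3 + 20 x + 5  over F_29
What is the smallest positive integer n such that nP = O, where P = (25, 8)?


Compute successive multiples of P until we hit O:
  1P = (25, 8)
  2P = (17, 26)
  3P = (12, 28)
  4P = (28, 10)
  5P = (28, 19)
  6P = (12, 1)
  7P = (17, 3)
  8P = (25, 21)
  ... (continuing to 9P)
  9P = O

ord(P) = 9


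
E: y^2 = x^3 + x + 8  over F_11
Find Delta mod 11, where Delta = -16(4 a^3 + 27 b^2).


4 a^3 + 27 b^2 = 4*1^3 + 27*8^2 = 4 + 1728 = 1732
Delta = -16 * (1732) = -27712
Delta mod 11 = 8

Delta = 8 (mod 11)


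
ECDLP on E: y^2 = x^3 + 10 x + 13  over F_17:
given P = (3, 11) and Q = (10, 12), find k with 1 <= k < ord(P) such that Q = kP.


Enumerate multiples of P until we hit Q = (10, 12):
  1P = (3, 11)
  2P = (10, 12)
Match found at i = 2.

k = 2


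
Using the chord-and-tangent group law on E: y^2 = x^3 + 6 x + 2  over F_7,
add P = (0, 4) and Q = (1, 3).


P != Q, so use the chord formula.
s = (y2 - y1) / (x2 - x1) = (6) / (1) mod 7 = 6
x3 = s^2 - x1 - x2 mod 7 = 6^2 - 0 - 1 = 0
y3 = s (x1 - x3) - y1 mod 7 = 6 * (0 - 0) - 4 = 3

P + Q = (0, 3)


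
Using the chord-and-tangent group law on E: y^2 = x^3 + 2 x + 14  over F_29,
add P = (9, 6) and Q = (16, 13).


P != Q, so use the chord formula.
s = (y2 - y1) / (x2 - x1) = (7) / (7) mod 29 = 1
x3 = s^2 - x1 - x2 mod 29 = 1^2 - 9 - 16 = 5
y3 = s (x1 - x3) - y1 mod 29 = 1 * (9 - 5) - 6 = 27

P + Q = (5, 27)


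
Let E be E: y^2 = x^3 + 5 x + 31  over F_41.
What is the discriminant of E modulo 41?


4 a^3 + 27 b^2 = 4*5^3 + 27*31^2 = 500 + 25947 = 26447
Delta = -16 * (26447) = -423152
Delta mod 41 = 9

Delta = 9 (mod 41)


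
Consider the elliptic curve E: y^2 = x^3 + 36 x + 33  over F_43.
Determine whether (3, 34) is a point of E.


Check whether y^2 = x^3 + 36 x + 33 (mod 43) for (x, y) = (3, 34).
LHS: y^2 = 34^2 mod 43 = 38
RHS: x^3 + 36 x + 33 = 3^3 + 36*3 + 33 mod 43 = 39
LHS != RHS

No, not on the curve


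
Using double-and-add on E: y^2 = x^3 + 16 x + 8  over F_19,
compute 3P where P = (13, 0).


k = 3 = 11_2 (binary, LSB first: 11)
Double-and-add from P = (13, 0):
  bit 0 = 1: acc = O + (13, 0) = (13, 0)
  bit 1 = 1: acc = (13, 0) + O = (13, 0)

3P = (13, 0)


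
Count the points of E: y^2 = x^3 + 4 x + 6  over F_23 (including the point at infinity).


For each x in F_23, count y with y^2 = x^3 + 4 x + 6 mod 23:
  x = 0: RHS = 6, y in [11, 12]  -> 2 point(s)
  x = 5: RHS = 13, y in [6, 17]  -> 2 point(s)
  x = 6: RHS = 16, y in [4, 19]  -> 2 point(s)
  x = 7: RHS = 9, y in [3, 20]  -> 2 point(s)
  x = 9: RHS = 12, y in [9, 14]  -> 2 point(s)
  x = 11: RHS = 1, y in [1, 22]  -> 2 point(s)
  x = 13: RHS = 1, y in [1, 22]  -> 2 point(s)
  x = 14: RHS = 0, y in [0]  -> 1 point(s)
  x = 16: RHS = 3, y in [7, 16]  -> 2 point(s)
  x = 19: RHS = 18, y in [8, 15]  -> 2 point(s)
  x = 20: RHS = 13, y in [6, 17]  -> 2 point(s)
  x = 21: RHS = 13, y in [6, 17]  -> 2 point(s)
  x = 22: RHS = 1, y in [1, 22]  -> 2 point(s)
Affine points: 25. Add the point at infinity: total = 26.

#E(F_23) = 26


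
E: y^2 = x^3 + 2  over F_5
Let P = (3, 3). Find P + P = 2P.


Doubling: s = (3 x1^2 + a) / (2 y1)
s = (3*3^2 + 0) / (2*3) mod 5 = 2
x3 = s^2 - 2 x1 mod 5 = 2^2 - 2*3 = 3
y3 = s (x1 - x3) - y1 mod 5 = 2 * (3 - 3) - 3 = 2

2P = (3, 2)


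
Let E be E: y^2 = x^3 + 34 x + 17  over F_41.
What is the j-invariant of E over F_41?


Delta = -16(4 a^3 + 27 b^2) mod 41 = 14
-1728 * (4 a)^3 = -1728 * (4*34)^3 mod 41 = 20
j = 20 * 14^(-1) mod 41 = 19

j = 19 (mod 41)


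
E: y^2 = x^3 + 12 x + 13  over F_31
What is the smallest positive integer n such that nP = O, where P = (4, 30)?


Compute successive multiples of P until we hit O:
  1P = (4, 30)
  2P = (24, 12)
  3P = (19, 30)
  4P = (8, 1)
  5P = (27, 5)
  6P = (18, 27)
  7P = (13, 14)
  8P = (3, 13)
  ... (continuing to 17P)
  17P = O

ord(P) = 17


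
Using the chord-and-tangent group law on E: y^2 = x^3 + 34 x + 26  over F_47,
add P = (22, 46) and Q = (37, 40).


P != Q, so use the chord formula.
s = (y2 - y1) / (x2 - x1) = (41) / (15) mod 47 = 9
x3 = s^2 - x1 - x2 mod 47 = 9^2 - 22 - 37 = 22
y3 = s (x1 - x3) - y1 mod 47 = 9 * (22 - 22) - 46 = 1

P + Q = (22, 1)


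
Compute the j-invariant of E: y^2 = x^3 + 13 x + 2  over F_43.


Delta = -16(4 a^3 + 27 b^2) mod 43 = 37
-1728 * (4 a)^3 = -1728 * (4*13)^3 mod 43 = 16
j = 16 * 37^(-1) mod 43 = 26

j = 26 (mod 43)


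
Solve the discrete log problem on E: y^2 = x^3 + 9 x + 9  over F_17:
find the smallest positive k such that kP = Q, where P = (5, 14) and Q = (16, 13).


Enumerate multiples of P until we hit Q = (16, 13):
  1P = (5, 14)
  2P = (16, 4)
  3P = (12, 14)
  4P = (0, 3)
  5P = (8, 10)
  6P = (2, 16)
  7P = (1, 6)
  8P = (15, 0)
  9P = (1, 11)
  10P = (2, 1)
  11P = (8, 7)
  12P = (0, 14)
  13P = (12, 3)
  14P = (16, 13)
Match found at i = 14.

k = 14


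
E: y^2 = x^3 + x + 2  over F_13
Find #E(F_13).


For each x in F_13, count y with y^2 = x^3 + 1 x + 2 mod 13:
  x = 1: RHS = 4, y in [2, 11]  -> 2 point(s)
  x = 2: RHS = 12, y in [5, 8]  -> 2 point(s)
  x = 6: RHS = 3, y in [4, 9]  -> 2 point(s)
  x = 7: RHS = 1, y in [1, 12]  -> 2 point(s)
  x = 9: RHS = 12, y in [5, 8]  -> 2 point(s)
  x = 12: RHS = 0, y in [0]  -> 1 point(s)
Affine points: 11. Add the point at infinity: total = 12.

#E(F_13) = 12


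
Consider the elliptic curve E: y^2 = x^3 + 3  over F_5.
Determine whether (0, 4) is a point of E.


Check whether y^2 = x^3 + 0 x + 3 (mod 5) for (x, y) = (0, 4).
LHS: y^2 = 4^2 mod 5 = 1
RHS: x^3 + 0 x + 3 = 0^3 + 0*0 + 3 mod 5 = 3
LHS != RHS

No, not on the curve
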